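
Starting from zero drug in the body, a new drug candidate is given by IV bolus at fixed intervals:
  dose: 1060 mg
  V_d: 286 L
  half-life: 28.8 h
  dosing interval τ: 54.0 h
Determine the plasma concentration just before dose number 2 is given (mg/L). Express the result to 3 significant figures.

C₀ per dose = Dose / Vd = 1060 / 286 = 3.706 mg/L
k = ln2 / t½ = 0.693147 / 28.8 = 0.02407 h⁻¹
Fraction remaining after one interval: r = e^(−kτ) = e^(−0.02407 × 54.0) = 0.2726
Before dose 2, 1 dose has been given (aged 1τ).
C_trough = C₀ × r = 3.706 × 0.2726 = 1.010 mg/L

1.01 mg/L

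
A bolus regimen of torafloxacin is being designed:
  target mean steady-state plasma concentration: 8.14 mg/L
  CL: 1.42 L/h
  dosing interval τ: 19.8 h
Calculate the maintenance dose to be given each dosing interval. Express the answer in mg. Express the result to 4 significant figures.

228.9 mg

At steady state, Dose/τ = Css × CL.
Dose = Css × CL × τ = 8.14 × 1.420 × 19.8 = 228.9 mg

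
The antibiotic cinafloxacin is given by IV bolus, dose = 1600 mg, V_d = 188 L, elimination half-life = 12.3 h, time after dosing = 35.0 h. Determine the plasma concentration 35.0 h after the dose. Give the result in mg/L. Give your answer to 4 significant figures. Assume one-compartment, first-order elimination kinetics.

C₀ = Dose / Vd = 1600 / 188 = 8.511 mg/L
k = ln2 / t½ = 0.693147 / 12.3 = 0.05635 h⁻¹
C = C₀ · e^(−k·t) = 8.511 × e^(−0.05635 × 35.0)
  = 8.511 × 0.1391 = 1.184 mg/L

1.184 mg/L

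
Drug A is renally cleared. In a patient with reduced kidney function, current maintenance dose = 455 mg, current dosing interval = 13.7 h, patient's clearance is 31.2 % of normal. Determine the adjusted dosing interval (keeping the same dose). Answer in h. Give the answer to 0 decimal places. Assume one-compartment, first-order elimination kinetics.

To keep the same average steady-state level, dosing rate must scale with clearance.
CL ratio = 31.2 / 100 = 0.3120
New interval (same dose) = 13.7 / 0.3120 = 43.91 h

44 h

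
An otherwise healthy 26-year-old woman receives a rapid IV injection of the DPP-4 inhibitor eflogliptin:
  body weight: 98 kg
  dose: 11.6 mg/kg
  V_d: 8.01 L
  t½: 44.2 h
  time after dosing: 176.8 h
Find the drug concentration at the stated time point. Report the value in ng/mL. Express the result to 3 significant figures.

Total dose = 11.6 × 98 = 1137 mg
C₀ = Dose / Vd = 1137 / 8.01 = 141.9 mg/L
k = ln2 / t½ = 0.693147 / 44.2 = 0.01568 h⁻¹
t / t½ = 176.8 / 44.2 = 4 half-lives
C = C₀ × (1/2)^4 = 141.9 × 0.06250 = 8.869 mg/L
Convert: 8.869 mg/L × 1000 = 8869 ng/mL

8870 ng/mL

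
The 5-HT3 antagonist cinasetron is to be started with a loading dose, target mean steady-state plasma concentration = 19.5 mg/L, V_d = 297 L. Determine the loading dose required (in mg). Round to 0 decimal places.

5792 mg

LD = Css × Vd = 19.5 × 297 = 5792 mg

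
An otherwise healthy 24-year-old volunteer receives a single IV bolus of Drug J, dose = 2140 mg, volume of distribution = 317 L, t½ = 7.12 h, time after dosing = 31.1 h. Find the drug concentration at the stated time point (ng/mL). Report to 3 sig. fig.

C₀ = Dose / Vd = 2140 / 317 = 6.751 mg/L
k = ln2 / t½ = 0.693147 / 7.12 = 0.09735 h⁻¹
C = C₀ · e^(−k·t) = 6.751 × e^(−0.09735 × 31.1)
  = 6.751 × 0.04843 = 0.3270 mg/L
Convert: 0.3270 mg/L × 1000 = 327.0 ng/mL

327 ng/mL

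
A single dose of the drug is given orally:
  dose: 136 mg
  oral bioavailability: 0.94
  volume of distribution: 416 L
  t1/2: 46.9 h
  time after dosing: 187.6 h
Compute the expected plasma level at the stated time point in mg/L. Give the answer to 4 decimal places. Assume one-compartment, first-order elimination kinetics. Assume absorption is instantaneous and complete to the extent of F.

Amount reaching circulation = F × Dose = 0.94 × 136.0 = 127.8 mg
C₀ = F·Dose / Vd = 127.8 / 416 = 0.3072 mg/L
k = ln2 / t½ = 0.693147 / 46.9 = 0.01478 h⁻¹
t / t½ = 187.6 / 46.9 = 4 half-lives
C = C₀ × (1/2)^4 = 0.3072 × 0.06250 = 0.01920 mg/L

0.0192 mg/L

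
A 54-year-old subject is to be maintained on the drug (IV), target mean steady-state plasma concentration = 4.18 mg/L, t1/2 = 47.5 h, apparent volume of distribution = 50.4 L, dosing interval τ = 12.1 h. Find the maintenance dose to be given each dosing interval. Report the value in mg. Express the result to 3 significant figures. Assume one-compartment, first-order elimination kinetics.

37.2 mg

k = ln2 / t½ = 0.693147 / 47.5 = 0.01459 h⁻¹
CL = k × Vd = 0.01459 × 50.4 = 0.7353 L/h
At steady state, Dose/τ = Css × CL.
Dose = Css × CL × τ = 4.18 × 0.7353 × 12.1 = 37.19 mg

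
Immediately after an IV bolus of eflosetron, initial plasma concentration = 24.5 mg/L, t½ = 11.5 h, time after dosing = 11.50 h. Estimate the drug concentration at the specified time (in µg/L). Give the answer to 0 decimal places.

12250 µg/L

k = ln2 / t½ = 0.693147 / 11.5 = 0.06027 h⁻¹
t / t½ = 11.50 / 11.5 = 1 half-lives
C = C₀ × (1/2)^1 = 24.50 × 0.5000 = 12.25 mg/L
Convert: 12.25 mg/L × 1000 = 12250 µg/L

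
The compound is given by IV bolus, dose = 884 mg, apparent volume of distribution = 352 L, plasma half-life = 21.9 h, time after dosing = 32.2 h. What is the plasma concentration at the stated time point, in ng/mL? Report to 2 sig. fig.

C₀ = Dose / Vd = 884.0 / 352 = 2.511 mg/L
k = ln2 / t½ = 0.693147 / 21.9 = 0.03165 h⁻¹
C = C₀ · e^(−k·t) = 2.511 × e^(−0.03165 × 32.2)
  = 2.511 × 0.3609 = 0.9062 mg/L
Convert: 0.9062 mg/L × 1000 = 906.2 ng/mL

910 ng/mL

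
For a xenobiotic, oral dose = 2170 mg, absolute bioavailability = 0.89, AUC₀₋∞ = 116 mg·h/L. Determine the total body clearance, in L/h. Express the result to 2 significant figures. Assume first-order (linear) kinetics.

17 L/h

CL = F·Dose / AUC = 0.89 × 2170 / 116 = 16.65 L/h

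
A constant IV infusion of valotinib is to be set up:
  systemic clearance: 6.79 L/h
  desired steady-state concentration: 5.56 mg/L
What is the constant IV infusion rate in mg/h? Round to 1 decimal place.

37.8 mg/h

At steady state, infusion rate R₀ = Css × CL = 5.56 × 6.790 = 37.75 mg/h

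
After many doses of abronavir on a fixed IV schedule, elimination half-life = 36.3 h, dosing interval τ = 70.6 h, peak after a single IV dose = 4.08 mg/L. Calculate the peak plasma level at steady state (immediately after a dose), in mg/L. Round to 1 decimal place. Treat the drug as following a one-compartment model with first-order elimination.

k = ln2 / t½ = 0.693147 / 36.3 = 0.01909 h⁻¹
e^(−kτ) = e^(−0.01909 × 70.6) = 0.2598
Accumulation ratio R = 1 / (1 − e^(−kτ)) = 1 / (1 − 0.2598) = 1.351
Steady-state peak = C₀ × R = 4.08 × 1.351 = 5.512 mg/L

5.5 mg/L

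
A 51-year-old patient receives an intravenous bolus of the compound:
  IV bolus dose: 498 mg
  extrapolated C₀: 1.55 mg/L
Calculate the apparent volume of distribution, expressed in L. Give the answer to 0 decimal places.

Vd = Dose / C₀ = 498.0 / 1.55 = 321.3 L

321 L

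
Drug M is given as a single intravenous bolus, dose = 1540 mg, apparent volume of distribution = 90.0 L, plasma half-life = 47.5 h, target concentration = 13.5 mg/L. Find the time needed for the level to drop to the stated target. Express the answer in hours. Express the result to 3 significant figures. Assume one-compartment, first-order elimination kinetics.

C₀ = Dose / Vd = 1540 / 90.0 = 17.11 mg/L
k = ln2 / t½ = 0.693147 / 47.5 = 0.01459 h⁻¹
t = ln(C₀ / C) / k = ln(17.11 / 13.5) / 0.01459
  = ln(1.267) / 0.01459 = 0.2367 / 0.01459 = 16.22 h

16.2 h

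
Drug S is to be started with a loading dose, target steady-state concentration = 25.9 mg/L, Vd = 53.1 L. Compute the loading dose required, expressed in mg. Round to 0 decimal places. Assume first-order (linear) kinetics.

1375 mg

LD = Css × Vd = 25.9 × 53.1 = 1375 mg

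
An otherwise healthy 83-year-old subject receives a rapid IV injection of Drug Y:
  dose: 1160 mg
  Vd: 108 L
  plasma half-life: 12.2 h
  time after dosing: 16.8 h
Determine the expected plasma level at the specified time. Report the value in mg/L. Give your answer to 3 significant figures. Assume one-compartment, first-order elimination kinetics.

4.14 mg/L

C₀ = Dose / Vd = 1160 / 108 = 10.74 mg/L
k = ln2 / t½ = 0.693147 / 12.2 = 0.05682 h⁻¹
C = C₀ · e^(−k·t) = 10.74 × e^(−0.05682 × 16.8)
  = 10.74 × 0.3850 = 4.135 mg/L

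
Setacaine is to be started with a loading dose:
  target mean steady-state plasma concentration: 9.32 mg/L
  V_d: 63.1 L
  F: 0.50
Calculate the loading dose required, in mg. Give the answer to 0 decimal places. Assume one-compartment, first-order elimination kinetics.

1176 mg

LD = Css × Vd / F = 9.32 × 63.1 / 0.50 = 1176 mg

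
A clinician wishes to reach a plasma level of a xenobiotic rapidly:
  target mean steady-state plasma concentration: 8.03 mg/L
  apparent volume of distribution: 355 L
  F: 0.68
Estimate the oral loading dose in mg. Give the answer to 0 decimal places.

4192 mg

LD = Css × Vd / F = 8.03 × 355 / 0.68 = 4192 mg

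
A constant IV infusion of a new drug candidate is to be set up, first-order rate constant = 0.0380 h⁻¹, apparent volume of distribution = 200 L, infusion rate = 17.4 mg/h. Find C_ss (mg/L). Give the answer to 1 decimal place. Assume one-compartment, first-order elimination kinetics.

2.3 mg/L

CL = k × Vd = 0.03800 × 200 = 7.600 L/h
At steady state Css = R₀ / CL = 17.4 / 7.600 = 2.289 mg/L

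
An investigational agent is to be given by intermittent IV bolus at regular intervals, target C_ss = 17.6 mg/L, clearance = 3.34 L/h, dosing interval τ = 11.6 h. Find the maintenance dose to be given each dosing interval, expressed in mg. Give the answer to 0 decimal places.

At steady state, Dose/τ = Css × CL.
Dose = Css × CL × τ = 17.6 × 3.340 × 11.6 = 681.9 mg

682 mg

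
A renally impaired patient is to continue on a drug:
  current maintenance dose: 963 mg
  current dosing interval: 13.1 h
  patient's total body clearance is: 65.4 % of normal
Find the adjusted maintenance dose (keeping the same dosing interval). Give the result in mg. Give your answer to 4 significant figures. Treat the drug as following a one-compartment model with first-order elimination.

629.8 mg

To keep the same average steady-state level, dosing rate must scale with clearance.
CL ratio = 65.4 / 100 = 0.6540
New dose (same interval) = 963 × 0.6540 = 629.8 mg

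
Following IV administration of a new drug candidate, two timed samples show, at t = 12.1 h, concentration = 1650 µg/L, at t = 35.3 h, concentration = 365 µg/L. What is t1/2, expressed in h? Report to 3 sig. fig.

k = ln(C₁/C₂) / (t₂ − t₁) = ln(1650/365) / (35.3 − 12.1)
  = 1.509 / 23.20 = 0.06504 h⁻¹
t½ = ln2 / k = 0.693147 / 0.06504 = 10.66 h

10.7 h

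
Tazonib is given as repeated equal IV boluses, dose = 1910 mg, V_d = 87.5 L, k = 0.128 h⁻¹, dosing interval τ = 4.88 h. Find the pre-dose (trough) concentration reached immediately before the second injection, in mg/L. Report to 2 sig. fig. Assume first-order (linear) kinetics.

12 mg/L

C₀ per dose = Dose / Vd = 1910 / 87.5 = 21.83 mg/L
Fraction remaining after one interval: r = e^(−kτ) = e^(−0.1280 × 4.88) = 0.5355
Before dose 2, 1 dose has been given (aged 1τ).
C_trough = C₀ × r = 21.83 × 0.5355 = 11.69 mg/L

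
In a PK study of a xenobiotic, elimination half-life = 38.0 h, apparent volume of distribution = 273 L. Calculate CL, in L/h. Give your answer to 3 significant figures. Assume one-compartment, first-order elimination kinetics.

k = ln2 / t½ = 0.693147 / 38.0 = 0.01824 h⁻¹
CL = k × Vd = 0.01824 × 273 = 4.980 L/h

4.98 L/h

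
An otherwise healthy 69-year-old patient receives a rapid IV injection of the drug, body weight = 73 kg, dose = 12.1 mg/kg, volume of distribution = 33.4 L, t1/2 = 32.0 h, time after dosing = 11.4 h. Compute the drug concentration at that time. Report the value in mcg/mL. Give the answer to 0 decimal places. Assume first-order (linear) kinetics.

21 mcg/mL

Total dose = 12.1 × 73 = 883.3 mg
C₀ = Dose / Vd = 883.3 / 33.4 = 26.45 mg/L
k = ln2 / t½ = 0.693147 / 32.0 = 0.02166 h⁻¹
C = C₀ · e^(−k·t) = 26.45 × e^(−0.02166 × 11.4)
  = 26.45 × 0.7812 = 20.66 mg/L
(20.66 mg/L = 20.66 mcg/mL)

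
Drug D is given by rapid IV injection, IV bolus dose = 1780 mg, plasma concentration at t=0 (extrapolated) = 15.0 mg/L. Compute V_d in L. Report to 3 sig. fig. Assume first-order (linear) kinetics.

Vd = Dose / C₀ = 1780 / 15.0 = 118.7 L

119 L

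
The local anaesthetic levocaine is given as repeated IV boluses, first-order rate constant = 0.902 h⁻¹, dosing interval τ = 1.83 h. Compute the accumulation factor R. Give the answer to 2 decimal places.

e^(−kτ) = e^(−0.9020 × 1.83) = 0.1919
Accumulation ratio R = 1 / (1 − e^(−kτ)) = 1 / (1 − 0.1919) = 1.237

1.24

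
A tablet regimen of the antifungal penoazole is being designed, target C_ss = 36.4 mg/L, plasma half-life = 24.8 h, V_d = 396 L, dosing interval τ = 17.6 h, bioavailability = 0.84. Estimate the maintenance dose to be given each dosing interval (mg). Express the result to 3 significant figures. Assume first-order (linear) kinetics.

k = ln2 / t½ = 0.693147 / 24.8 = 0.02795 h⁻¹
CL = k × Vd = 0.02795 × 396 = 11.07 L/h
At steady state, F × (Dose/τ) = Css × CL.
Dose = Css × CL × τ / F = 36.4 × 11.07 × 17.6 / 0.84 = 8443 mg

8440 mg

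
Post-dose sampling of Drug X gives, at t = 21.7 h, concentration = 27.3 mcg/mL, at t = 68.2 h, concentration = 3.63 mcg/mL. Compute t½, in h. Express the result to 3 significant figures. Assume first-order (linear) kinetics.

k = ln(C₁/C₂) / (t₂ − t₁) = ln(27.3/3.63) / (68.2 − 21.7)
  = 2.018 / 46.50 = 0.04340 h⁻¹
t½ = ln2 / k = 0.693147 / 0.04340 = 15.97 h

16.0 h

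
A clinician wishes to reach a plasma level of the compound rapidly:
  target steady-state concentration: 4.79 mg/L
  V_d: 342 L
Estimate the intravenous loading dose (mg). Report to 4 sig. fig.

1638 mg

LD = Css × Vd = 4.79 × 342 = 1638 mg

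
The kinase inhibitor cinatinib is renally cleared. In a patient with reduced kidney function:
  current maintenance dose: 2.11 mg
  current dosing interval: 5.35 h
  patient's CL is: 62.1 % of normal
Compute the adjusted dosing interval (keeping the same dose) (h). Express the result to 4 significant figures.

To keep the same average steady-state level, dosing rate must scale with clearance.
CL ratio = 62.1 / 100 = 0.6210
New interval (same dose) = 5.35 / 0.6210 = 8.615 h

8.615 h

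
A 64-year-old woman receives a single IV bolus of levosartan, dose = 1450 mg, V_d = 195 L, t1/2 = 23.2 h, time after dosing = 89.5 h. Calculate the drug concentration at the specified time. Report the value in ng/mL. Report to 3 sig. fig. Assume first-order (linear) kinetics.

513 ng/mL

C₀ = Dose / Vd = 1450 / 195 = 7.436 mg/L
k = ln2 / t½ = 0.693147 / 23.2 = 0.02988 h⁻¹
C = C₀ · e^(−k·t) = 7.436 × e^(−0.02988 × 89.5)
  = 7.436 × 0.06896 = 0.5128 mg/L
Convert: 0.5128 mg/L × 1000 = 512.8 ng/mL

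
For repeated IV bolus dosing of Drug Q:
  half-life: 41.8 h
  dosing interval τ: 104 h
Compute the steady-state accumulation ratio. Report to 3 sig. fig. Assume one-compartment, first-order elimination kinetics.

k = ln2 / t½ = 0.693147 / 41.8 = 0.01658 h⁻¹
e^(−kτ) = e^(−0.01658 × 104) = 0.1783
Accumulation ratio R = 1 / (1 − e^(−kτ)) = 1 / (1 − 0.1783) = 1.217

1.22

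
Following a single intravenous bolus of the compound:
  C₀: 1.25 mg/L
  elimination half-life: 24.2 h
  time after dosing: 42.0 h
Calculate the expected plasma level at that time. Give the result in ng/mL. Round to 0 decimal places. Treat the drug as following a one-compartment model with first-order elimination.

k = ln2 / t½ = 0.693147 / 24.2 = 0.02864 h⁻¹
C = C₀ · e^(−k·t) = 1.250 × e^(−0.02864 × 42.0)
  = 1.250 × 0.3003 = 0.3754 mg/L
Convert: 0.3754 mg/L × 1000 = 375.4 ng/mL

375 ng/mL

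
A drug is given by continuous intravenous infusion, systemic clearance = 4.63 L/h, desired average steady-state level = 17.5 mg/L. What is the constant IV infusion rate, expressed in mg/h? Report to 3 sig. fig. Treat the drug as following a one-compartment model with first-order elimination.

At steady state, infusion rate R₀ = Css × CL = 17.5 × 4.630 = 81.03 mg/h

81.0 mg/h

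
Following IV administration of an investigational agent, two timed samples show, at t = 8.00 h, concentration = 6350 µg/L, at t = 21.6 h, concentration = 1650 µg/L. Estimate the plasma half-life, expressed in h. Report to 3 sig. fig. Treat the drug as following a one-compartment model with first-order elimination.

k = ln(C₁/C₂) / (t₂ − t₁) = ln(6350/1650) / (21.6 − 8.00)
  = 1.348 / 13.60 = 0.09912 h⁻¹
t½ = ln2 / k = 0.693147 / 0.09912 = 6.993 h

6.99 h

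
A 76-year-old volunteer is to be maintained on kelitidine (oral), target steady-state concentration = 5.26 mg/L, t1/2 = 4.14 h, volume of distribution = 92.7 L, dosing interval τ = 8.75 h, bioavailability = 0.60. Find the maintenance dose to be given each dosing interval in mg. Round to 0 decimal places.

k = ln2 / t½ = 0.693147 / 4.14 = 0.1674 h⁻¹
CL = k × Vd = 0.1674 × 92.7 = 15.52 L/h
At steady state, F × (Dose/τ) = Css × CL.
Dose = Css × CL × τ / F = 5.26 × 15.52 × 8.75 / 0.60 = 1191 mg

1191 mg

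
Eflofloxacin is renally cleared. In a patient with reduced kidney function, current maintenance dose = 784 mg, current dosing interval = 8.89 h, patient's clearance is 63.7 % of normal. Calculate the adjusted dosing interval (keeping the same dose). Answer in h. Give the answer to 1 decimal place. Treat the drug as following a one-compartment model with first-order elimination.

14.0 h

To keep the same average steady-state level, dosing rate must scale with clearance.
CL ratio = 63.7 / 100 = 0.6370
New interval (same dose) = 8.89 / 0.6370 = 13.96 h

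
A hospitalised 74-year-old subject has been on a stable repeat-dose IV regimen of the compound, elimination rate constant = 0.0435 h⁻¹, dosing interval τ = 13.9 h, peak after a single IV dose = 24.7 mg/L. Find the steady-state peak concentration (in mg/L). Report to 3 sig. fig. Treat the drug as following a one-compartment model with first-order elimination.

e^(−kτ) = e^(−0.04350 × 13.9) = 0.5463
Accumulation ratio R = 1 / (1 − e^(−kτ)) = 1 / (1 − 0.5463) = 2.204
Steady-state peak = C₀ × R = 24.7 × 2.204 = 54.44 mg/L

54.4 mg/L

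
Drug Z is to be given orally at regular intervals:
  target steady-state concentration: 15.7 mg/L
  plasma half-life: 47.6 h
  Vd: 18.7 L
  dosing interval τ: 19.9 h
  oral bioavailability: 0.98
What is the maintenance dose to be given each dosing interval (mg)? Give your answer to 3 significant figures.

k = ln2 / t½ = 0.693147 / 47.6 = 0.01456 h⁻¹
CL = k × Vd = 0.01456 × 18.7 = 0.2723 L/h
At steady state, F × (Dose/τ) = Css × CL.
Dose = Css × CL × τ / F = 15.7 × 0.2723 × 19.9 / 0.98 = 86.81 mg

86.8 mg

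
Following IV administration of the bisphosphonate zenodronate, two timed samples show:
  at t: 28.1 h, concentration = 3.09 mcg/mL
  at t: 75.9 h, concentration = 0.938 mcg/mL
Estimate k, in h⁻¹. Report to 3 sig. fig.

k = ln(C₁/C₂) / (t₂ − t₁) = ln(3.09/0.938) / (75.9 − 28.1)
  = 1.192 / 47.80 = 0.02494 h⁻¹

0.0249 h⁻¹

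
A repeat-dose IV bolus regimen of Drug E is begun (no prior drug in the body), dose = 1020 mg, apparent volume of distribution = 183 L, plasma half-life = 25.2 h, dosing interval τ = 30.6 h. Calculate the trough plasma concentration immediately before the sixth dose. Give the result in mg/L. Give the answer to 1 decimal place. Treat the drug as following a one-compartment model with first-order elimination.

4.2 mg/L

C₀ per dose = Dose / Vd = 1020 / 183 = 5.574 mg/L
k = ln2 / t½ = 0.693147 / 25.2 = 0.02751 h⁻¹
Fraction remaining after one interval: r = e^(−kτ) = e^(−0.02751 × 30.6) = 0.4309
Before dose 6, 5 doses have been given (aged 1τ, 2τ, 3τ, 4τ, 5τ).
C_trough = C₀ × (r + r² + … + r^5) = C₀ × r(1−r^5)/(1−r)
        = 5.574 × 0.4309 × (1 − 0.01486) / (1 − 0.4309) = 4.158 mg/L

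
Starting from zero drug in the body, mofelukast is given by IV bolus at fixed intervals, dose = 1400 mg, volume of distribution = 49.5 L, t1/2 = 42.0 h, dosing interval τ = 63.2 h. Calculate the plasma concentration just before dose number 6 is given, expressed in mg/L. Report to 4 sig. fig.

15.31 mg/L

C₀ per dose = Dose / Vd = 1400 / 49.5 = 28.28 mg/L
k = ln2 / t½ = 0.693147 / 42.0 = 0.01650 h⁻¹
Fraction remaining after one interval: r = e^(−kτ) = e^(−0.01650 × 63.2) = 0.3525
Before dose 6, 5 doses have been given (aged 1τ, 2τ, 3τ, 4τ, 5τ).
C_trough = C₀ × (r + r² + … + r^5) = C₀ × r(1−r^5)/(1−r)
        = 28.28 × 0.3525 × (1 − 0.005442) / (1 − 0.3525) = 15.31 mg/L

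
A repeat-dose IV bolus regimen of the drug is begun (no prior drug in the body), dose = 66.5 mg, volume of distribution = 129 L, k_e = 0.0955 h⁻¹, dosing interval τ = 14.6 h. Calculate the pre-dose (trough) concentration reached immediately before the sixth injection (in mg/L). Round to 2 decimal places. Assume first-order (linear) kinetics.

0.17 mg/L

C₀ per dose = Dose / Vd = 66.5 / 129 = 0.5155 mg/L
Fraction remaining after one interval: r = e^(−kτ) = e^(−0.09550 × 14.6) = 0.2480
Before dose 6, 5 doses have been given (aged 1τ, 2τ, 3τ, 4τ, 5τ).
C_trough = C₀ × (r + r² + … + r^5) = C₀ × r(1−r^5)/(1−r)
        = 0.5155 × 0.2480 × (1 − 0.0009381) / (1 − 0.2480) = 0.1698 mg/L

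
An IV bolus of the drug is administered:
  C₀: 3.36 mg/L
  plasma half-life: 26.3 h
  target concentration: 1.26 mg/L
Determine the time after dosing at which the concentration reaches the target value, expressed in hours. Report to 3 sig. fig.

k = ln2 / t½ = 0.693147 / 26.3 = 0.02636 h⁻¹
t = ln(C₀ / C) / k = ln(3.360 / 1.26) / 0.02636
  = ln(2.667) / 0.02636 = 0.9810 / 0.02636 = 37.22 h

37.2 h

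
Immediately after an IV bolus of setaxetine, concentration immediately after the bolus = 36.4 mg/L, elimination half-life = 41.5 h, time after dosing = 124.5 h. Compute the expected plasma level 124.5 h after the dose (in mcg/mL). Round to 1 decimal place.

4.6 mcg/mL

k = ln2 / t½ = 0.693147 / 41.5 = 0.01670 h⁻¹
t / t½ = 124.5 / 41.5 = 3 half-lives
C = C₀ × (1/2)^3 = 36.40 × 0.1250 = 4.550 mg/L
(4.550 mg/L = 4.550 mcg/mL)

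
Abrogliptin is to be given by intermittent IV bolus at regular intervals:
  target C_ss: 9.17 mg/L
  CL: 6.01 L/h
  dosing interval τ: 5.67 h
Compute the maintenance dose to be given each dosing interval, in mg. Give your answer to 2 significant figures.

310 mg

At steady state, Dose/τ = Css × CL.
Dose = Css × CL × τ = 9.17 × 6.010 × 5.67 = 312.5 mg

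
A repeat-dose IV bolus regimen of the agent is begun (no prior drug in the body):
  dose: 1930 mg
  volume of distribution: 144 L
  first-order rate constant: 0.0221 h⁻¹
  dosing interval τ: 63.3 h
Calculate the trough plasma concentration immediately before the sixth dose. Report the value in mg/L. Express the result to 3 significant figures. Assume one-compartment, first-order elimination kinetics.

4.39 mg/L

C₀ per dose = Dose / Vd = 1930 / 144 = 13.40 mg/L
Fraction remaining after one interval: r = e^(−kτ) = e^(−0.02210 × 63.3) = 0.2469
Before dose 6, 5 doses have been given (aged 1τ, 2τ, 3τ, 4τ, 5τ).
C_trough = C₀ × (r + r² + … + r^5) = C₀ × r(1−r^5)/(1−r)
        = 13.40 × 0.2469 × (1 − 0.0009175) / (1 − 0.2469) = 4.389 mg/L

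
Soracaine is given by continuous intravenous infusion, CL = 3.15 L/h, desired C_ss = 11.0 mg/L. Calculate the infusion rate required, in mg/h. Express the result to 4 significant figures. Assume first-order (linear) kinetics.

At steady state, infusion rate R₀ = Css × CL = 11.0 × 3.150 = 34.65 mg/h

34.65 mg/h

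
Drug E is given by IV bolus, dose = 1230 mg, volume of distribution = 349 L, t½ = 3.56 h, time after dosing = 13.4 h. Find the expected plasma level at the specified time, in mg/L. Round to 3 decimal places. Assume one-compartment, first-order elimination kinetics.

C₀ = Dose / Vd = 1230 / 349 = 3.524 mg/L
k = ln2 / t½ = 0.693147 / 3.56 = 0.1947 h⁻¹
C = C₀ · e^(−k·t) = 3.524 × e^(−0.1947 × 13.4)
  = 3.524 × 0.07361 = 0.2594 mg/L

0.259 mg/L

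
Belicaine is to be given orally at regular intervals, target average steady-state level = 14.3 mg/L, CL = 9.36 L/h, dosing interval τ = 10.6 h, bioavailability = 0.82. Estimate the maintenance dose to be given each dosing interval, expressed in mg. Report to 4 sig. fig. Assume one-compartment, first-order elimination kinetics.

At steady state, F × (Dose/τ) = Css × CL.
Dose = Css × CL × τ / F = 14.3 × 9.360 × 10.6 / 0.82 = 1730 mg

1730 mg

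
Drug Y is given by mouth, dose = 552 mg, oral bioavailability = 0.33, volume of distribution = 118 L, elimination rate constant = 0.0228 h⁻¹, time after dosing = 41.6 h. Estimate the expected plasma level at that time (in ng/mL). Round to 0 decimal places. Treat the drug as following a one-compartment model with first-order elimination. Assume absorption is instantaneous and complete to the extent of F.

Amount reaching circulation = F × Dose = 0.33 × 552.0 = 182.2 mg
C₀ = F·Dose / Vd = 182.2 / 118 = 1.544 mg/L
C = C₀ · e^(−k·t) = 1.544 × e^(−0.02280 × 41.6)
  = 1.544 × 0.3873 = 0.5980 mg/L
Convert: 0.5980 mg/L × 1000 = 598.0 ng/mL

598 ng/mL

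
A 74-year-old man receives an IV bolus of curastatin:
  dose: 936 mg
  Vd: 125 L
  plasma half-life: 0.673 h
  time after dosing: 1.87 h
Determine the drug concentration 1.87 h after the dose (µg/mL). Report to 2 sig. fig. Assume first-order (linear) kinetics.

C₀ = Dose / Vd = 936.0 / 125 = 7.488 mg/L
k = ln2 / t½ = 0.693147 / 0.673 = 1.030 h⁻¹
C = C₀ · e^(−k·t) = 7.488 × e^(−1.030 × 1.87)
  = 7.488 × 0.1457 = 1.091 mg/L
(1.091 mg/L = 1.091 µg/mL)

1.1 µg/mL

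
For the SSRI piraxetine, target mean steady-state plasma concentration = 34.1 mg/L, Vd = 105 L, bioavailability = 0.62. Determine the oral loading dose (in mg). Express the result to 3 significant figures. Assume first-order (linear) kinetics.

LD = Css × Vd / F = 34.1 × 105 / 0.62 = 5775 mg

5780 mg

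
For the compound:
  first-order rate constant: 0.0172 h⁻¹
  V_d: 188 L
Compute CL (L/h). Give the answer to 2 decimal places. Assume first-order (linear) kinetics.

3.23 L/h

CL = k × Vd = 0.0172 × 188 = 3.234 L/h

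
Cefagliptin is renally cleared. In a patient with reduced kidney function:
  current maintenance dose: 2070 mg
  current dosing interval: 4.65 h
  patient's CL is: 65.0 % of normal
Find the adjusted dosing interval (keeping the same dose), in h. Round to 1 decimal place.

7.2 h

To keep the same average steady-state level, dosing rate must scale with clearance.
CL ratio = 65.0 / 100 = 0.6500
New interval (same dose) = 4.65 / 0.6500 = 7.154 h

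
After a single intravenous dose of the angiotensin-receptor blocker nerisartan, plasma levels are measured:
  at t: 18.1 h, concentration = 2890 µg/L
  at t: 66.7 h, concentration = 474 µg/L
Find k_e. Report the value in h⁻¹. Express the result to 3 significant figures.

0.0372 h⁻¹

k = ln(C₁/C₂) / (t₂ − t₁) = ln(2890/474) / (66.7 − 18.1)
  = 1.808 / 48.60 = 0.03720 h⁻¹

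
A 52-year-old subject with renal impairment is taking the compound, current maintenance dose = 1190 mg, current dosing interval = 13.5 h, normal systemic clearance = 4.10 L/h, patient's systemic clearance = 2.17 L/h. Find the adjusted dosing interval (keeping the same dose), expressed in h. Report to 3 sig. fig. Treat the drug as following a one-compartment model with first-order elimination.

25.5 h

To keep the same average steady-state level, dosing rate must scale with clearance.
CL ratio = 2.17 / 4.10 = 0.5293
New interval (same dose) = 13.5 / 0.5293 = 25.51 h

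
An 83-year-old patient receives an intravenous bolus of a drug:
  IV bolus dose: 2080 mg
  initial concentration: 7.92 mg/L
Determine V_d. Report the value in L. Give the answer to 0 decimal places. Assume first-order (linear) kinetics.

263 L

Vd = Dose / C₀ = 2080 / 7.92 = 262.6 L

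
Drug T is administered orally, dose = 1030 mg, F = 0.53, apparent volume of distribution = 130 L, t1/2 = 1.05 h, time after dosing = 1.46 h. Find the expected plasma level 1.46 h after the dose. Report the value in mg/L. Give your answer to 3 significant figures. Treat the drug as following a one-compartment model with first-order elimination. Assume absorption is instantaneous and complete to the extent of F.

Amount reaching circulation = F × Dose = 0.53 × 1030 = 545.9 mg
C₀ = F·Dose / Vd = 545.9 / 130 = 4.199 mg/L
k = ln2 / t½ = 0.693147 / 1.05 = 0.6601 h⁻¹
C = C₀ · e^(−k·t) = 4.199 × e^(−0.6601 × 1.46)
  = 4.199 × 0.3815 = 1.602 mg/L

1.60 mg/L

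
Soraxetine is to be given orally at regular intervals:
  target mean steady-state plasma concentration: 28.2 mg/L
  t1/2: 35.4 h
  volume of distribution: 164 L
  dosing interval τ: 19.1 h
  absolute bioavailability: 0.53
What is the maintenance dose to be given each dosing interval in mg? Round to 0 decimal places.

3263 mg

k = ln2 / t½ = 0.693147 / 35.4 = 0.01958 h⁻¹
CL = k × Vd = 0.01958 × 164 = 3.211 L/h
At steady state, F × (Dose/τ) = Css × CL.
Dose = Css × CL × τ / F = 28.2 × 3.211 × 19.1 / 0.53 = 3263 mg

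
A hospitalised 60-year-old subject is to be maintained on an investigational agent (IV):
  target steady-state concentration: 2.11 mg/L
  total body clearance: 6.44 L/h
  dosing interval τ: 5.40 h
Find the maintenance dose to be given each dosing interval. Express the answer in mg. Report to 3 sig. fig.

73.4 mg

At steady state, Dose/τ = Css × CL.
Dose = Css × CL × τ = 2.11 × 6.440 × 5.40 = 73.38 mg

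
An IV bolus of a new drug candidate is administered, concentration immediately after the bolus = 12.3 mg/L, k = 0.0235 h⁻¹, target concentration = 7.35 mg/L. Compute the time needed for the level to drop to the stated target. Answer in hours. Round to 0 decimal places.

22 h

t = ln(C₀ / C) / k = ln(12.30 / 7.35) / 0.02350
  = ln(1.673) / 0.02350 = 0.5146 / 0.02350 = 21.90 h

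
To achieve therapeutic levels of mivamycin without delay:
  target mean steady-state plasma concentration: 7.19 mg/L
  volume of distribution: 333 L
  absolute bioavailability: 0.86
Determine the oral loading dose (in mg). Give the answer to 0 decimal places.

2784 mg

LD = Css × Vd / F = 7.19 × 333 / 0.86 = 2784 mg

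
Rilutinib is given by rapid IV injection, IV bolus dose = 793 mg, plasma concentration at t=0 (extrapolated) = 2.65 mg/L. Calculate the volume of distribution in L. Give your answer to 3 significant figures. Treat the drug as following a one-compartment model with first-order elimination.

Vd = Dose / C₀ = 793.0 / 2.65 = 299.2 L

299 L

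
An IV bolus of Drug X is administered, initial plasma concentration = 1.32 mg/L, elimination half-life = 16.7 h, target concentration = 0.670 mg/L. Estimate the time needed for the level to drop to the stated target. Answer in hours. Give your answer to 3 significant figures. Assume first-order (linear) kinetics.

16.3 h

k = ln2 / t½ = 0.693147 / 16.7 = 0.04151 h⁻¹
t = ln(C₀ / C) / k = ln(1.320 / 0.670) / 0.04151
  = ln(1.970) / 0.04151 = 0.6780 / 0.04151 = 16.33 h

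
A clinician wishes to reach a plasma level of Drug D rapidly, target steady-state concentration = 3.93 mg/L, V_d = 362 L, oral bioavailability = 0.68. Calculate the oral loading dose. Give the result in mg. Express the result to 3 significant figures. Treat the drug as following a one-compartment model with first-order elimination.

2090 mg

LD = Css × Vd / F = 3.93 × 362 / 0.68 = 2092 mg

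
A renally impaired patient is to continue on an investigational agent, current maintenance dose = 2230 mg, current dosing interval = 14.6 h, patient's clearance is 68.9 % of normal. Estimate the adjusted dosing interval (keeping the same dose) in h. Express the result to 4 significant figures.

To keep the same average steady-state level, dosing rate must scale with clearance.
CL ratio = 68.9 / 100 = 0.6890
New interval (same dose) = 14.6 / 0.6890 = 21.19 h

21.19 h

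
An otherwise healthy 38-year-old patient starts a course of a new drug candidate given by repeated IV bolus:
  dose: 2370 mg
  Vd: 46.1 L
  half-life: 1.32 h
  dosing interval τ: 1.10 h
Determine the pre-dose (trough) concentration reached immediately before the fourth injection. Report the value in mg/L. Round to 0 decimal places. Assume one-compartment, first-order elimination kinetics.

54 mg/L

C₀ per dose = Dose / Vd = 2370 / 46.1 = 51.41 mg/L
k = ln2 / t½ = 0.693147 / 1.32 = 0.5251 h⁻¹
Fraction remaining after one interval: r = e^(−kτ) = e^(−0.5251 × 1.10) = 0.5612
Before dose 4, 3 doses have been given (aged 1τ, 2τ, 3τ).
C_trough = C₀ × (r + r² + … + r^3) = C₀ × r(1−r^3)/(1−r)
        = 51.41 × 0.5612 × (1 − 0.1767) / (1 − 0.5612) = 54.13 mg/L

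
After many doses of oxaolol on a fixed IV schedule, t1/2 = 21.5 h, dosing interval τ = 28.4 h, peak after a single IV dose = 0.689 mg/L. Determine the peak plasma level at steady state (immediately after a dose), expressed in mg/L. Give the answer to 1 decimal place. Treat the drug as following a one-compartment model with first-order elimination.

k = ln2 / t½ = 0.693147 / 21.5 = 0.03224 h⁻¹
e^(−kτ) = e^(−0.03224 × 28.4) = 0.4003
Accumulation ratio R = 1 / (1 − e^(−kτ)) = 1 / (1 − 0.4003) = 1.668
Steady-state peak = C₀ × R = 0.689 × 1.668 = 1.149 mg/L

1.1 mg/L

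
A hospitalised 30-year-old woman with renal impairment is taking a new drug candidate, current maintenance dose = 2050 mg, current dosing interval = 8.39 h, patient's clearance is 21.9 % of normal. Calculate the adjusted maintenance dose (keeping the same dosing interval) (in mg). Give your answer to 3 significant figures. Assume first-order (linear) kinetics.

449 mg

To keep the same average steady-state level, dosing rate must scale with clearance.
CL ratio = 21.9 / 100 = 0.2190
New dose (same interval) = 2050 × 0.2190 = 449.0 mg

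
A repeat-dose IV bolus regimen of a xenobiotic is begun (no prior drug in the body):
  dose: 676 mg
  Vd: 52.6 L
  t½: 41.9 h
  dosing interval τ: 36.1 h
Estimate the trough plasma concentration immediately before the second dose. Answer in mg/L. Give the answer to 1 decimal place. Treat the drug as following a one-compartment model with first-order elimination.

C₀ per dose = Dose / Vd = 676 / 52.6 = 12.85 mg/L
k = ln2 / t½ = 0.693147 / 41.9 = 0.01654 h⁻¹
Fraction remaining after one interval: r = e^(−kτ) = e^(−0.01654 × 36.1) = 0.5504
Before dose 2, 1 dose has been given (aged 1τ).
C_trough = C₀ × r = 12.85 × 0.5504 = 7.073 mg/L

7.1 mg/L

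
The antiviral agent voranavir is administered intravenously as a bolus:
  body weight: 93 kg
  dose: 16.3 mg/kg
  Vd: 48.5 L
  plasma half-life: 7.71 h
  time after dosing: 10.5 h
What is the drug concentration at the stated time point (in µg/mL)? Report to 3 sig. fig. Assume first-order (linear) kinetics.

Total dose = 16.3 × 93 = 1516 mg
C₀ = Dose / Vd = 1516 / 48.5 = 31.26 mg/L
k = ln2 / t½ = 0.693147 / 7.71 = 0.08990 h⁻¹
C = C₀ · e^(−k·t) = 31.26 × e^(−0.08990 × 10.5)
  = 31.26 × 0.3891 = 12.16 mg/L
(12.16 mg/L = 12.16 µg/mL)

12.2 µg/mL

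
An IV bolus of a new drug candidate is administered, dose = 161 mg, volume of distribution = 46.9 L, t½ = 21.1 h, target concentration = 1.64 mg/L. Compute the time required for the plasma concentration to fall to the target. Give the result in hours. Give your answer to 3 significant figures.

22.5 h

C₀ = Dose / Vd = 161.0 / 46.9 = 3.433 mg/L
k = ln2 / t½ = 0.693147 / 21.1 = 0.03285 h⁻¹
t = ln(C₀ / C) / k = ln(3.433 / 1.64) / 0.03285
  = ln(2.093) / 0.03285 = 0.7386 / 0.03285 = 22.48 h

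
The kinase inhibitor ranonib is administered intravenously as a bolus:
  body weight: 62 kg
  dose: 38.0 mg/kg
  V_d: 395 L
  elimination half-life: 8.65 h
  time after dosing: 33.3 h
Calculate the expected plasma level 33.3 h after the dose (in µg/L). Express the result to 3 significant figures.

Total dose = 38.0 × 62 = 2356 mg
C₀ = Dose / Vd = 2356 / 395 = 5.965 mg/L
k = ln2 / t½ = 0.693147 / 8.65 = 0.08013 h⁻¹
C = C₀ · e^(−k·t) = 5.965 × e^(−0.08013 × 33.3)
  = 5.965 × 0.06937 = 0.4138 mg/L
Convert: 0.4138 mg/L × 1000 = 413.8 µg/L

414 µg/L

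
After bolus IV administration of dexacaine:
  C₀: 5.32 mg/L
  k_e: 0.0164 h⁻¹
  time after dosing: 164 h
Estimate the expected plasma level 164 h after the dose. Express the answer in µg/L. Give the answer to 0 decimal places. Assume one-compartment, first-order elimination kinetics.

361 µg/L

C = C₀ · e^(−k·t) = 5.320 × e^(−0.01640 × 164)
  = 5.320 × 0.06791 = 0.3613 mg/L
Convert: 0.3613 mg/L × 1000 = 361.3 µg/L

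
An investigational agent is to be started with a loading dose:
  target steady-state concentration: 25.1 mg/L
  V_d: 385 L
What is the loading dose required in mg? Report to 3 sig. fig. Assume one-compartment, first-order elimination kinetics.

LD = Css × Vd = 25.1 × 385 = 9664 mg

9660 mg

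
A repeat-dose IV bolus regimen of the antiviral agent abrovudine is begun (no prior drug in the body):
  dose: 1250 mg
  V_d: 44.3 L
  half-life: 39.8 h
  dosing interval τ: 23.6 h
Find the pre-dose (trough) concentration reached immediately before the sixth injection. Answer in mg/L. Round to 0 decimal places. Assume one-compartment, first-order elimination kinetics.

C₀ per dose = Dose / Vd = 1250 / 44.3 = 28.22 mg/L
k = ln2 / t½ = 0.693147 / 39.8 = 0.01742 h⁻¹
Fraction remaining after one interval: r = e^(−kτ) = e^(−0.01742 × 23.6) = 0.6629
Before dose 6, 5 doses have been given (aged 1τ, 2τ, 3τ, 4τ, 5τ).
C_trough = C₀ × (r + r² + … + r^5) = C₀ × r(1−r^5)/(1−r)
        = 28.22 × 0.6629 × (1 − 0.1280) / (1 − 0.6629) = 48.39 mg/L

48 mg/L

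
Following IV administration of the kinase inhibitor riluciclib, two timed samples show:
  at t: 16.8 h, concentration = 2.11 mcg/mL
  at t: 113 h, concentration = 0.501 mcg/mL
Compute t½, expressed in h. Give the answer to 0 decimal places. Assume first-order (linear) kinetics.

46 h

k = ln(C₁/C₂) / (t₂ − t₁) = ln(2.11/0.501) / (113 − 16.8)
  = 1.438 / 96.20 = 0.01495 h⁻¹
t½ = ln2 / k = 0.693147 / 0.01495 = 46.36 h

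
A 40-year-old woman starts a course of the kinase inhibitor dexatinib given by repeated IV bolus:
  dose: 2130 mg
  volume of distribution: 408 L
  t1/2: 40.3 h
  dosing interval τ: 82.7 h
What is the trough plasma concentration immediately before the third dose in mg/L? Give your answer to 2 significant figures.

C₀ per dose = Dose / Vd = 2130 / 408 = 5.221 mg/L
k = ln2 / t½ = 0.693147 / 40.3 = 0.01720 h⁻¹
Fraction remaining after one interval: r = e^(−kτ) = e^(−0.01720 × 82.7) = 0.2411
Before dose 3, 2 doses have been given (aged 1τ, 2τ).
C_trough = C₀ × (r + r²) = 5.221 × (0.2411 + 0.05813) = 1.562 mg/L

1.6 mg/L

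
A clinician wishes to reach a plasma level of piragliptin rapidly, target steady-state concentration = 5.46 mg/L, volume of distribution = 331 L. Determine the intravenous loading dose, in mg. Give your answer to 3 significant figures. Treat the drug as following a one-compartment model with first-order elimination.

LD = Css × Vd = 5.46 × 331 = 1807 mg

1810 mg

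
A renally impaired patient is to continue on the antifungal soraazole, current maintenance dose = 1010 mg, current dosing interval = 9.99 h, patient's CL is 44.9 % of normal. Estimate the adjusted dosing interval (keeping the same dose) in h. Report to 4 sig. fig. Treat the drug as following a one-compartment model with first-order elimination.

To keep the same average steady-state level, dosing rate must scale with clearance.
CL ratio = 44.9 / 100 = 0.4490
New interval (same dose) = 9.99 / 0.4490 = 22.25 h

22.25 h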